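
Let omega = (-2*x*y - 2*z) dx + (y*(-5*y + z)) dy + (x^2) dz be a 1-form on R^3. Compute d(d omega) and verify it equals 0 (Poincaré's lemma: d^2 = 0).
d(d omega) = 0

Step 1: d omega = sum_{i<j} (∂f_j/∂x_i - ∂f_i/∂x_j) dx_i ∧ dx_j:
  coeff of dx ∧ dy: 2*x
  coeff of dx ∧ dz: 2*x + 2
  coeff of dy ∧ dz: -y
Step 2: Apply d again to each 2-form coefficient. The only possible 3-form in R^3 is dx ∧ dy ∧ dz, with coefficient
  ∂(coeff of dy∧dz)/∂x - ∂(coeff of dx∧dz)/∂y + ∂(coeff of dx∧dy)/∂z
  = ∂/∂x (-y) - ∂/∂y (2*x + 2) + ∂/∂z (2*x).
Each of these terms simplifies to sums of mixed partials that cancel in pairs. The result is 0 (by equality of mixed partials for smooth functions — Schwarz / Clairaut).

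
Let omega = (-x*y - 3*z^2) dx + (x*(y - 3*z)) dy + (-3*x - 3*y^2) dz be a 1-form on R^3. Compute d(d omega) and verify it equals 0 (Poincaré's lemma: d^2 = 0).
d(d omega) = 0

Step 1: d omega = sum_{i<j} (∂f_j/∂x_i - ∂f_i/∂x_j) dx_i ∧ dx_j:
  coeff of dx ∧ dy: x + y - 3*z
  coeff of dx ∧ dz: 6*z - 3
  coeff of dy ∧ dz: 3*x - 6*y
Step 2: Apply d again to each 2-form coefficient. The only possible 3-form in R^3 is dx ∧ dy ∧ dz, with coefficient
  ∂(coeff of dy∧dz)/∂x - ∂(coeff of dx∧dz)/∂y + ∂(coeff of dx∧dy)/∂z
  = ∂/∂x (3*x - 6*y) - ∂/∂y (6*z - 3) + ∂/∂z (x + y - 3*z).
Each of these terms simplifies to sums of mixed partials that cancel in pairs. The result is 0 (by equality of mixed partials for smooth functions — Schwarz / Clairaut).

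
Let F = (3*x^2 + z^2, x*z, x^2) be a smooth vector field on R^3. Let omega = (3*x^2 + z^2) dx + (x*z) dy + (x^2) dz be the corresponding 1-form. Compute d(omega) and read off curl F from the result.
d(omega) = (-x) dy ∧ dz + (-2*x + 2*z) dz ∧ dx + (z) dx ∧ dy; curl F = (-x, -2*x + 2*z, z)

d omega = sum_{i<j} (∂f_j/∂x_i - ∂f_i/∂x_j) dx_i ∧ dx_j. Under the identification (dy ∧ dz, dz ∧ dx, dx ∧ dy) ↔ (e_x, e_y, e_z), the coefficients are exactly the components of curl F. Compute:
  ∂R/∂y - ∂Q/∂z = (0) - (x) = -x
  ∂P/∂z - ∂R/∂x = (2*z) - (2*x) = -2*x + 2*z
  ∂Q/∂x - ∂P/∂y = (z) - (0) = z.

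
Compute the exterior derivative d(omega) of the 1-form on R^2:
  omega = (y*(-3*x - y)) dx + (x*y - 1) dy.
d(omega) = (3*x + 3*y) dx ∧ dy

For a 1-form omega = sum_i f_i dx_i, the exterior derivative is
  d(omega) = sum_{i < j} (∂f_j/∂x_i - ∂f_i/∂x_j) dx_i ∧ dx_j.
  coefficient of dx ∧ dy: ∂f_2/∂x - ∂f_1/∂y = ∂(x*y - 1)/∂x - ∂(y*(-3*x - y))/∂y = 3*x + 3*y
Assembling: d(omega) = (3*x + 3*y) dx ∧ dy.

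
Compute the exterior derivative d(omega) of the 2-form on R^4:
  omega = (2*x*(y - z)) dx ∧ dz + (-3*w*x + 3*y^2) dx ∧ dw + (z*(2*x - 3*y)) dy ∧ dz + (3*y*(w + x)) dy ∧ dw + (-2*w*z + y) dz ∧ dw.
d(omega) = (-2*x + 2*z) dx ∧ dy ∧ dz + (-3*y) dx ∧ dy ∧ dw + (1) dy ∧ dz ∧ dw

For a 2-form omega = sum_{i<j} g_{ij} dx_i ∧ dx_j, the exterior derivative is
  d(omega) = sum_{i<j} d(g_{ij}) ∧ dx_i ∧ dx_j = sum_{i<j, k} (∂g_{ij}/∂x_k) dx_k ∧ dx_i ∧ dx_j.
Expand each term, using dx_k ∧ dx_i ∧ dx_j = sgn(permutation) dx_{(a)} ∧ dx_{(b)} ∧ dx_{(c)} with (a < b < c) sorted:
  d(2*x*(y - z)) includes (∂/∂y)(2*x*(y - z)) dy = (2*x) dy, which multiplied by dx ∧ dz gives (-2*x) dx ∧ dy ∧ dz
  d(-3*w*x + 3*y^2) includes (∂/∂y)(-3*w*x + 3*y^2) dy = (6*y) dy, which multiplied by dx ∧ dw gives (-6*y) dx ∧ dy ∧ dw
  d(z*(2*x - 3*y)) includes (∂/∂x)(z*(2*x - 3*y)) dx = (2*z) dx, which multiplied by dy ∧ dz gives (2*z) dx ∧ dy ∧ dz
  d(3*y*(w + x)) includes (∂/∂x)(3*y*(w + x)) dx = (3*y) dx, which multiplied by dy ∧ dw gives (3*y) dx ∧ dy ∧ dw
  d(-2*w*z + y) includes (∂/∂y)(-2*w*z + y) dy = (1) dy, which multiplied by dz ∧ dw gives (1) dy ∧ dz ∧ dw
Collecting like 3-forms: d(omega) = (-2*x + 2*z) dx ∧ dy ∧ dz + (-3*y) dx ∧ dy ∧ dw + (1) dy ∧ dz ∧ dw.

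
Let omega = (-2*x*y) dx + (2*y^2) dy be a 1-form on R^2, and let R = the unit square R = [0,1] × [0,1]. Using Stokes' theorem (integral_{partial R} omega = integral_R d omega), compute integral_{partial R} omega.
integral_(partial R) omega = 1

Stokes: integral_partial_R omega = integral_R d omega with d omega = (∂Q/∂x - ∂P/∂y) dx ∧ dy.
  ∂Q/∂x = 0
  ∂P/∂y = -2*x
  integrand = ∂Q/∂x - ∂P/∂y = 2*x.
Integrating over R: integral_0^1 integral_0^1 (2*x) dx dy = 1.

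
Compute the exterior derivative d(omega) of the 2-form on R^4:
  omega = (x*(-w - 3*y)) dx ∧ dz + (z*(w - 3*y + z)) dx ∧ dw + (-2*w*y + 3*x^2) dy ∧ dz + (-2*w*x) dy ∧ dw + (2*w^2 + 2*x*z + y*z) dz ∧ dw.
d(omega) = (9*x) dx ∧ dy ∧ dz + (-w - x + 3*y) dx ∧ dz ∧ dw + (-2*w + 3*z) dx ∧ dy ∧ dw + (-2*y + z) dy ∧ dz ∧ dw

For a 2-form omega = sum_{i<j} g_{ij} dx_i ∧ dx_j, the exterior derivative is
  d(omega) = sum_{i<j} d(g_{ij}) ∧ dx_i ∧ dx_j = sum_{i<j, k} (∂g_{ij}/∂x_k) dx_k ∧ dx_i ∧ dx_j.
Expand each term, using dx_k ∧ dx_i ∧ dx_j = sgn(permutation) dx_{(a)} ∧ dx_{(b)} ∧ dx_{(c)} with (a < b < c) sorted:
  d(x*(-w - 3*y)) includes (∂/∂y)(x*(-w - 3*y)) dy = (-3*x) dy, which multiplied by dx ∧ dz gives (3*x) dx ∧ dy ∧ dz
  d(x*(-w - 3*y)) includes (∂/∂w)(x*(-w - 3*y)) dw = (-x) dw, which multiplied by dx ∧ dz gives (-x) dx ∧ dz ∧ dw
  d(z*(w - 3*y + z)) includes (∂/∂y)(z*(w - 3*y + z)) dy = (-3*z) dy, which multiplied by dx ∧ dw gives (3*z) dx ∧ dy ∧ dw
  d(z*(w - 3*y + z)) includes (∂/∂z)(z*(w - 3*y + z)) dz = (w - 3*y + 2*z) dz, which multiplied by dx ∧ dw gives (-w + 3*y - 2*z) dx ∧ dz ∧ dw
  d(-2*w*y + 3*x^2) includes (∂/∂x)(-2*w*y + 3*x^2) dx = (6*x) dx, which multiplied by dy ∧ dz gives (6*x) dx ∧ dy ∧ dz
  d(-2*w*y + 3*x^2) includes (∂/∂w)(-2*w*y + 3*x^2) dw = (-2*y) dw, which multiplied by dy ∧ dz gives (-2*y) dy ∧ dz ∧ dw
  d(-2*w*x) includes (∂/∂x)(-2*w*x) dx = (-2*w) dx, which multiplied by dy ∧ dw gives (-2*w) dx ∧ dy ∧ dw
  d(2*w^2 + 2*x*z + y*z) includes (∂/∂x)(2*w^2 + 2*x*z + y*z) dx = (2*z) dx, which multiplied by dz ∧ dw gives (2*z) dx ∧ dz ∧ dw
  d(2*w^2 + 2*x*z + y*z) includes (∂/∂y)(2*w^2 + 2*x*z + y*z) dy = (z) dy, which multiplied by dz ∧ dw gives (z) dy ∧ dz ∧ dw
Collecting like 3-forms: d(omega) = (9*x) dx ∧ dy ∧ dz + (-w - x + 3*y) dx ∧ dz ∧ dw + (-2*w + 3*z) dx ∧ dy ∧ dw + (-2*y + z) dy ∧ dz ∧ dw.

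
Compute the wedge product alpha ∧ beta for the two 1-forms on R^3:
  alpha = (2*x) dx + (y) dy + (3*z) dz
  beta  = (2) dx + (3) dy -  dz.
alpha ∧ beta = (6*x - 2*y) dx ∧ dy + (-2*x - 6*z) dx ∧ dz + (-y - 9*z) dy ∧ dz

Distribute the wedge, using dx_i ∧ dx_j = -dx_j ∧ dx_i and dx_i ∧ dx_i = 0. For each pair (i, j) with i < j, the coefficient of dx_i ∧ dx_j in alpha ∧ beta is (alpha_i * beta_j - alpha_j * beta_i). Collecting: alpha ∧ beta = (6*x - 2*y) dx ∧ dy + (-2*x - 6*z) dx ∧ dz + (-y - 9*z) dy ∧ dz.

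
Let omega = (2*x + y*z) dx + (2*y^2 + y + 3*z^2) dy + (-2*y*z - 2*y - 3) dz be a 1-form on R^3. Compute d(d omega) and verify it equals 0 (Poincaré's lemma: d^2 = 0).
d(d omega) = 0

Step 1: d omega = sum_{i<j} (∂f_j/∂x_i - ∂f_i/∂x_j) dx_i ∧ dx_j:
  coeff of dx ∧ dy: -z
  coeff of dx ∧ dz: -y
  coeff of dy ∧ dz: -8*z - 2
Step 2: Apply d again to each 2-form coefficient. The only possible 3-form in R^3 is dx ∧ dy ∧ dz, with coefficient
  ∂(coeff of dy∧dz)/∂x - ∂(coeff of dx∧dz)/∂y + ∂(coeff of dx∧dy)/∂z
  = ∂/∂x (-8*z - 2) - ∂/∂y (-y) + ∂/∂z (-z).
Each of these terms simplifies to sums of mixed partials that cancel in pairs. The result is 0 (by equality of mixed partials for smooth functions — Schwarz / Clairaut).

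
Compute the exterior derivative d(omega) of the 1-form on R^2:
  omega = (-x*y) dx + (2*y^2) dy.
d(omega) = (x) dx ∧ dy

For a 1-form omega = sum_i f_i dx_i, the exterior derivative is
  d(omega) = sum_{i < j} (∂f_j/∂x_i - ∂f_i/∂x_j) dx_i ∧ dx_j.
  coefficient of dx ∧ dy: ∂f_2/∂x - ∂f_1/∂y = ∂(2*y^2)/∂x - ∂(-x*y)/∂y = x
Assembling: d(omega) = (x) dx ∧ dy.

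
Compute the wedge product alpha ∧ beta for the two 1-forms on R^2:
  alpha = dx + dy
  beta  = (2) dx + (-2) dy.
alpha ∧ beta = (-4) dx ∧ dy

Distribute the wedge, using dx_i ∧ dx_j = -dx_j ∧ dx_i and dx_i ∧ dx_i = 0. For each pair (i, j) with i < j, the coefficient of dx_i ∧ dx_j in alpha ∧ beta is (alpha_i * beta_j - alpha_j * beta_i). Collecting: alpha ∧ beta = (-4) dx ∧ dy.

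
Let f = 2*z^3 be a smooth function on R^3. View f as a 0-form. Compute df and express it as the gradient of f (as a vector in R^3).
df = (0) dx + (0) dy + (6*z^2) dz; grad f = (0, 0, 6*z^2)

For a 0-form f, d f = (∂f/∂x) dx + (∂f/∂y) dy + (∂f/∂z) dz. The components of the vector representation are exactly the entries of grad f in Cartesian coordinates:
  ∂f/∂x = 0
  ∂f/∂y = 0
  ∂f/∂z = 6*z^2.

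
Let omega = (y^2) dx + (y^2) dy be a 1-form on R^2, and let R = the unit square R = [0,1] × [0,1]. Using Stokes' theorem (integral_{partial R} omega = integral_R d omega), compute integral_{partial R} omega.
integral_(partial R) omega = -1

Stokes: integral_partial_R omega = integral_R d omega with d omega = (∂Q/∂x - ∂P/∂y) dx ∧ dy.
  ∂Q/∂x = 0
  ∂P/∂y = 2*y
  integrand = ∂Q/∂x - ∂P/∂y = -2*y.
Integrating over R: integral_0^1 integral_0^1 (-2*y) dx dy = -1.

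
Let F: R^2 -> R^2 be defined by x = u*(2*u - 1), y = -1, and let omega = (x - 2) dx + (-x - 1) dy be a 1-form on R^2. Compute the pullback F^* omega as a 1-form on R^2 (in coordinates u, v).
F^* omega = (8*u^3 - 6*u^2 - 7*u + 2) du

Using F^*(f dg) = (f ∘ F) d(g ∘ F), substitute each coordinate x_i by F_i(u, v) in f_i, and replace dx_i by d F_i = (∂F_i/∂u) du + (∂F_i/∂v) dv.
  For the x component: f_1(F) = 2*u^2 - u - 2; d F_1 = (4*u - 1) du + (0) dv
  For the y component: f_2(F) = -2*u^2 + u - 1; d F_2 = (0) du + (0) dv
Combining and collecting du, dv coefficients:
  coeff of du: 8*u^3 - 6*u^2 - 7*u + 2
  coeff of dv: 0
F^* omega = (8*u^3 - 6*u^2 - 7*u + 2) du.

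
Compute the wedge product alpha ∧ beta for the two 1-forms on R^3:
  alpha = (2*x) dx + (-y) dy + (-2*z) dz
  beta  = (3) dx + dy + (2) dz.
alpha ∧ beta = (2*x + 3*y) dx ∧ dy + (4*x + 6*z) dx ∧ dz + (-2*y + 2*z) dy ∧ dz

Distribute the wedge, using dx_i ∧ dx_j = -dx_j ∧ dx_i and dx_i ∧ dx_i = 0. For each pair (i, j) with i < j, the coefficient of dx_i ∧ dx_j in alpha ∧ beta is (alpha_i * beta_j - alpha_j * beta_i). Collecting: alpha ∧ beta = (2*x + 3*y) dx ∧ dy + (4*x + 6*z) dx ∧ dz + (-2*y + 2*z) dy ∧ dz.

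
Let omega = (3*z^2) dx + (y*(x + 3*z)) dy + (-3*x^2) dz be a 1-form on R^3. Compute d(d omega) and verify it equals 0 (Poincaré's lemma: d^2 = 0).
d(d omega) = 0

Step 1: d omega = sum_{i<j} (∂f_j/∂x_i - ∂f_i/∂x_j) dx_i ∧ dx_j:
  coeff of dx ∧ dy: y
  coeff of dx ∧ dz: -6*x - 6*z
  coeff of dy ∧ dz: -3*y
Step 2: Apply d again to each 2-form coefficient. The only possible 3-form in R^3 is dx ∧ dy ∧ dz, with coefficient
  ∂(coeff of dy∧dz)/∂x - ∂(coeff of dx∧dz)/∂y + ∂(coeff of dx∧dy)/∂z
  = ∂/∂x (-3*y) - ∂/∂y (-6*x - 6*z) + ∂/∂z (y).
Each of these terms simplifies to sums of mixed partials that cancel in pairs. The result is 0 (by equality of mixed partials for smooth functions — Schwarz / Clairaut).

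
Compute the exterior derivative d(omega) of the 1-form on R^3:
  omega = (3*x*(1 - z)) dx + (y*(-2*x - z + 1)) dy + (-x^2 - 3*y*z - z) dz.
d(omega) = (-2*y) dx ∧ dy + (x) dx ∧ dz + (y - 3*z) dy ∧ dz

For a 1-form omega = sum_i f_i dx_i, the exterior derivative is
  d(omega) = sum_{i < j} (∂f_j/∂x_i - ∂f_i/∂x_j) dx_i ∧ dx_j.
  coefficient of dx ∧ dy: ∂f_2/∂x - ∂f_1/∂y = ∂(y*(-2*x - z + 1))/∂x - ∂(3*x*(1 - z))/∂y = -2*y
  coefficient of dx ∧ dz: ∂f_3/∂x - ∂f_1/∂z = ∂(-x^2 - 3*y*z - z)/∂x - ∂(3*x*(1 - z))/∂z = x
  coefficient of dy ∧ dz: ∂f_3/∂y - ∂f_2/∂z = ∂(-x^2 - 3*y*z - z)/∂y - ∂(y*(-2*x - z + 1))/∂z = y - 3*z
Assembling: d(omega) = (-2*y) dx ∧ dy + (x) dx ∧ dz + (y - 3*z) dy ∧ dz.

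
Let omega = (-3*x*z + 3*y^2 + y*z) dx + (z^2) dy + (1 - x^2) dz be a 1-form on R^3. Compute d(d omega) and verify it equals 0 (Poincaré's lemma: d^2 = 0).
d(d omega) = 0

Step 1: d omega = sum_{i<j} (∂f_j/∂x_i - ∂f_i/∂x_j) dx_i ∧ dx_j:
  coeff of dx ∧ dy: -6*y - z
  coeff of dx ∧ dz: x - y
  coeff of dy ∧ dz: -2*z
Step 2: Apply d again to each 2-form coefficient. The only possible 3-form in R^3 is dx ∧ dy ∧ dz, with coefficient
  ∂(coeff of dy∧dz)/∂x - ∂(coeff of dx∧dz)/∂y + ∂(coeff of dx∧dy)/∂z
  = ∂/∂x (-2*z) - ∂/∂y (x - y) + ∂/∂z (-6*y - z).
Each of these terms simplifies to sums of mixed partials that cancel in pairs. The result is 0 (by equality of mixed partials for smooth functions — Schwarz / Clairaut).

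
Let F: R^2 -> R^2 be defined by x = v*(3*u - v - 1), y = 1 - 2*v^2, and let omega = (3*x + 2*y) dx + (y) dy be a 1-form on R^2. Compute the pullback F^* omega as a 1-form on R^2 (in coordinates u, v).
F^* omega = (3*v*(9*u*v - 7*v^2 - 3*v + 2)) du + (27*u^2*v - 39*u*v^2 - 18*u*v + 6*u + 22*v^3 + 13*v^2 - 5*v - 2) dv

Using F^*(f dg) = (f ∘ F) d(g ∘ F), substitute each coordinate x_i by F_i(u, v) in f_i, and replace dx_i by d F_i = (∂F_i/∂u) du + (∂F_i/∂v) dv.
  For the x component: f_1(F) = 9*u*v - 7*v^2 - 3*v + 2; d F_1 = (3*v) du + (3*u - 2*v - 1) dv
  For the y component: f_2(F) = 1 - 2*v^2; d F_2 = (0) du + (-4*v) dv
Combining and collecting du, dv coefficients:
  coeff of du: 3*v*(9*u*v - 7*v^2 - 3*v + 2)
  coeff of dv: 27*u^2*v - 39*u*v^2 - 18*u*v + 6*u + 22*v^3 + 13*v^2 - 5*v - 2
F^* omega = (3*v*(9*u*v - 7*v^2 - 3*v + 2)) du + (27*u^2*v - 39*u*v^2 - 18*u*v + 6*u + 22*v^3 + 13*v^2 - 5*v - 2) dv.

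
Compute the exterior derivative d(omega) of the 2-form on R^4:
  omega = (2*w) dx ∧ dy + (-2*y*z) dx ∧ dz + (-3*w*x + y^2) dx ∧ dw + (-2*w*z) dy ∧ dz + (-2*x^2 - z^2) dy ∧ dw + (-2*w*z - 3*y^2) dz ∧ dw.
d(omega) = (-4*x - 2*y + 2) dx ∧ dy ∧ dw + (2*z) dx ∧ dy ∧ dz + (-6*y) dy ∧ dz ∧ dw

For a 2-form omega = sum_{i<j} g_{ij} dx_i ∧ dx_j, the exterior derivative is
  d(omega) = sum_{i<j} d(g_{ij}) ∧ dx_i ∧ dx_j = sum_{i<j, k} (∂g_{ij}/∂x_k) dx_k ∧ dx_i ∧ dx_j.
Expand each term, using dx_k ∧ dx_i ∧ dx_j = sgn(permutation) dx_{(a)} ∧ dx_{(b)} ∧ dx_{(c)} with (a < b < c) sorted:
  d(2*w) includes (∂/∂w)(2*w) dw = (2) dw, which multiplied by dx ∧ dy gives (2) dx ∧ dy ∧ dw
  d(-2*y*z) includes (∂/∂y)(-2*y*z) dy = (-2*z) dy, which multiplied by dx ∧ dz gives (2*z) dx ∧ dy ∧ dz
  d(-3*w*x + y^2) includes (∂/∂y)(-3*w*x + y^2) dy = (2*y) dy, which multiplied by dx ∧ dw gives (-2*y) dx ∧ dy ∧ dw
  d(-2*w*z) includes (∂/∂w)(-2*w*z) dw = (-2*z) dw, which multiplied by dy ∧ dz gives (-2*z) dy ∧ dz ∧ dw
  d(-2*x^2 - z^2) includes (∂/∂x)(-2*x^2 - z^2) dx = (-4*x) dx, which multiplied by dy ∧ dw gives (-4*x) dx ∧ dy ∧ dw
  d(-2*x^2 - z^2) includes (∂/∂z)(-2*x^2 - z^2) dz = (-2*z) dz, which multiplied by dy ∧ dw gives (2*z) dy ∧ dz ∧ dw
  d(-2*w*z - 3*y^2) includes (∂/∂y)(-2*w*z - 3*y^2) dy = (-6*y) dy, which multiplied by dz ∧ dw gives (-6*y) dy ∧ dz ∧ dw
Collecting like 3-forms: d(omega) = (-4*x - 2*y + 2) dx ∧ dy ∧ dw + (2*z) dx ∧ dy ∧ dz + (-6*y) dy ∧ dz ∧ dw.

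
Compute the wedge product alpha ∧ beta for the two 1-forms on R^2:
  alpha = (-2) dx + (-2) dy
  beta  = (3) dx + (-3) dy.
alpha ∧ beta = (12) dx ∧ dy

Distribute the wedge, using dx_i ∧ dx_j = -dx_j ∧ dx_i and dx_i ∧ dx_i = 0. For each pair (i, j) with i < j, the coefficient of dx_i ∧ dx_j in alpha ∧ beta is (alpha_i * beta_j - alpha_j * beta_i). Collecting: alpha ∧ beta = (12) dx ∧ dy.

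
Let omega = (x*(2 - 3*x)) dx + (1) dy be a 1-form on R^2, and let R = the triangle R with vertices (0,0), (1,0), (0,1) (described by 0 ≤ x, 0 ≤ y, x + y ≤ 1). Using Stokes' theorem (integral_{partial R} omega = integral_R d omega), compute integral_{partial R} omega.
integral_(partial R) omega = 0

Stokes: integral_partial_R omega = integral_R d omega with d omega = (∂Q/∂x - ∂P/∂y) dx ∧ dy.
  ∂Q/∂x = 0
  ∂P/∂y = 0
  integrand = ∂Q/∂x - ∂P/∂y = 0.
Integrating over R: integral_0^1 integral_0^{1-x} (0) dy dx = 0.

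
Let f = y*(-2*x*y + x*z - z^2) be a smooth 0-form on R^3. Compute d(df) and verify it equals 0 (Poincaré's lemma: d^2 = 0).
d(df) = 0

Step 1: df = sum_i (∂f/∂x_i) dx_i = (y*(-2*y + z)) dx + (-4*x*y + x*z - z^2) dy + (y*(x - 2*z)) dz.
Step 2: Apply d again. Using the 1-form formula, the coefficient of dx ∧ dy in d(df) is ∂^2 f/∂x ∂y - ∂^2 f/∂y ∂x = (-4*y + z) - (-4*y + z) = 0 (equality of mixed partials for smooth f).
Similarly for dx ∧ dz and dy ∧ dz — all coefficients vanish. So d(df) = 0.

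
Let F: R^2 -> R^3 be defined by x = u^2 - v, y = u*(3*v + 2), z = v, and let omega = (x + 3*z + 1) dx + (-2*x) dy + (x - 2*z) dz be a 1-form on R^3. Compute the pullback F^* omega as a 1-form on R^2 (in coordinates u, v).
F^* omega = (2*u^3 - 6*u^2*v - 4*u^2 + 4*u*v + 2*u + 6*v^2 + 4*v) du + (-6*u^3 + 6*u*v - 5*v - 1) dv

Using F^*(f dg) = (f ∘ F) d(g ∘ F), substitute each coordinate x_i by F_i(u, v) in f_i, and replace dx_i by d F_i = (∂F_i/∂u) du + (∂F_i/∂v) dv.
  For the x component: f_1(F) = u^2 + 2*v + 1; d F_1 = (2*u) du + (-1) dv
  For the y component: f_2(F) = -2*u^2 + 2*v; d F_2 = (3*v + 2) du + (3*u) dv
  For the z component: f_3(F) = u^2 - 3*v; d F_3 = (0) du + (1) dv
Combining and collecting du, dv coefficients:
  coeff of du: 2*u^3 - 6*u^2*v - 4*u^2 + 4*u*v + 2*u + 6*v^2 + 4*v
  coeff of dv: -6*u^3 + 6*u*v - 5*v - 1
F^* omega = (2*u^3 - 6*u^2*v - 4*u^2 + 4*u*v + 2*u + 6*v^2 + 4*v) du + (-6*u^3 + 6*u*v - 5*v - 1) dv.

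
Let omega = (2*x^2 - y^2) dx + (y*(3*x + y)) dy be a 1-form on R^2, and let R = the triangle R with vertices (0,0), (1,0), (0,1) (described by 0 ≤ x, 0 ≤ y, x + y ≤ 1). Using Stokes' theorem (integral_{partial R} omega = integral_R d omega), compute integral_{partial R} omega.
integral_(partial R) omega = 5/6

Stokes: integral_partial_R omega = integral_R d omega with d omega = (∂Q/∂x - ∂P/∂y) dx ∧ dy.
  ∂Q/∂x = 3*y
  ∂P/∂y = -2*y
  integrand = ∂Q/∂x - ∂P/∂y = 5*y.
Integrating over R: integral_0^1 integral_0^{1-x} (5*y) dy dx = 5/6.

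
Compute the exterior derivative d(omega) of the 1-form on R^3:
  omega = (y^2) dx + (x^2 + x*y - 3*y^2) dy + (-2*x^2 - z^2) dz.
d(omega) = (2*x - y) dx ∧ dy + (-4*x) dx ∧ dz

For a 1-form omega = sum_i f_i dx_i, the exterior derivative is
  d(omega) = sum_{i < j} (∂f_j/∂x_i - ∂f_i/∂x_j) dx_i ∧ dx_j.
  coefficient of dx ∧ dy: ∂f_2/∂x - ∂f_1/∂y = ∂(x^2 + x*y - 3*y^2)/∂x - ∂(y^2)/∂y = 2*x - y
  coefficient of dx ∧ dz: ∂f_3/∂x - ∂f_1/∂z = ∂(-2*x^2 - z^2)/∂x - ∂(y^2)/∂z = -4*x
Assembling: d(omega) = (2*x - y) dx ∧ dy + (-4*x) dx ∧ dz.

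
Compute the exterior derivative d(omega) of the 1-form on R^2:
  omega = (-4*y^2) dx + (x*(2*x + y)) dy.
d(omega) = (4*x + 9*y) dx ∧ dy

For a 1-form omega = sum_i f_i dx_i, the exterior derivative is
  d(omega) = sum_{i < j} (∂f_j/∂x_i - ∂f_i/∂x_j) dx_i ∧ dx_j.
  coefficient of dx ∧ dy: ∂f_2/∂x - ∂f_1/∂y = ∂(x*(2*x + y))/∂x - ∂(-4*y^2)/∂y = 4*x + 9*y
Assembling: d(omega) = (4*x + 9*y) dx ∧ dy.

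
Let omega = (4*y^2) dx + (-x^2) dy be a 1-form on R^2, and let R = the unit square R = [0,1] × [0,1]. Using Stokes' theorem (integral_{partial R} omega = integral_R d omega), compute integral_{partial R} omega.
integral_(partial R) omega = -5

Stokes: integral_partial_R omega = integral_R d omega with d omega = (∂Q/∂x - ∂P/∂y) dx ∧ dy.
  ∂Q/∂x = -2*x
  ∂P/∂y = 8*y
  integrand = ∂Q/∂x - ∂P/∂y = -2*x - 8*y.
Integrating over R: integral_0^1 integral_0^1 (-2*x - 8*y) dx dy = -5.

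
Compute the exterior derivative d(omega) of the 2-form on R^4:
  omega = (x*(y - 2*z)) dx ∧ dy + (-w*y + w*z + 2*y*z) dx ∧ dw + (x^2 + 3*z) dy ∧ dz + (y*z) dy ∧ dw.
d(omega) = (w - 2*z) dx ∧ dy ∧ dw + (-w - 2*y) dx ∧ dz ∧ dw + (-y) dy ∧ dz ∧ dw

For a 2-form omega = sum_{i<j} g_{ij} dx_i ∧ dx_j, the exterior derivative is
  d(omega) = sum_{i<j} d(g_{ij}) ∧ dx_i ∧ dx_j = sum_{i<j, k} (∂g_{ij}/∂x_k) dx_k ∧ dx_i ∧ dx_j.
Expand each term, using dx_k ∧ dx_i ∧ dx_j = sgn(permutation) dx_{(a)} ∧ dx_{(b)} ∧ dx_{(c)} with (a < b < c) sorted:
  d(x*(y - 2*z)) includes (∂/∂z)(x*(y - 2*z)) dz = (-2*x) dz, which multiplied by dx ∧ dy gives (-2*x) dx ∧ dy ∧ dz
  d(-w*y + w*z + 2*y*z) includes (∂/∂y)(-w*y + w*z + 2*y*z) dy = (-w + 2*z) dy, which multiplied by dx ∧ dw gives (w - 2*z) dx ∧ dy ∧ dw
  d(-w*y + w*z + 2*y*z) includes (∂/∂z)(-w*y + w*z + 2*y*z) dz = (w + 2*y) dz, which multiplied by dx ∧ dw gives (-w - 2*y) dx ∧ dz ∧ dw
  d(x^2 + 3*z) includes (∂/∂x)(x^2 + 3*z) dx = (2*x) dx, which multiplied by dy ∧ dz gives (2*x) dx ∧ dy ∧ dz
  d(y*z) includes (∂/∂z)(y*z) dz = (y) dz, which multiplied by dy ∧ dw gives (-y) dy ∧ dz ∧ dw
Collecting like 3-forms: d(omega) = (w - 2*z) dx ∧ dy ∧ dw + (-w - 2*y) dx ∧ dz ∧ dw + (-y) dy ∧ dz ∧ dw.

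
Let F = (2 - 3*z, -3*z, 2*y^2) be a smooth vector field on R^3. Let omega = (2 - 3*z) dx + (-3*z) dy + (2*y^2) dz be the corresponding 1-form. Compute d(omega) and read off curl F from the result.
d(omega) = (4*y + 3) dy ∧ dz + (-3) dz ∧ dx + (0) dx ∧ dy; curl F = (4*y + 3, -3, 0)

d omega = sum_{i<j} (∂f_j/∂x_i - ∂f_i/∂x_j) dx_i ∧ dx_j. Under the identification (dy ∧ dz, dz ∧ dx, dx ∧ dy) ↔ (e_x, e_y, e_z), the coefficients are exactly the components of curl F. Compute:
  ∂R/∂y - ∂Q/∂z = (4*y) - (-3) = 4*y + 3
  ∂P/∂z - ∂R/∂x = (-3) - (0) = -3
  ∂Q/∂x - ∂P/∂y = (0) - (0) = 0.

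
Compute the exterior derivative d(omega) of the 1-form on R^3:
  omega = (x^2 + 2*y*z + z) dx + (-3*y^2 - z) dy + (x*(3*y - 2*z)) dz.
d(omega) = (-2*z) dx ∧ dy + (y - 2*z - 1) dx ∧ dz + (3*x + 1) dy ∧ dz

For a 1-form omega = sum_i f_i dx_i, the exterior derivative is
  d(omega) = sum_{i < j} (∂f_j/∂x_i - ∂f_i/∂x_j) dx_i ∧ dx_j.
  coefficient of dx ∧ dy: ∂f_2/∂x - ∂f_1/∂y = ∂(-3*y^2 - z)/∂x - ∂(x^2 + 2*y*z + z)/∂y = -2*z
  coefficient of dx ∧ dz: ∂f_3/∂x - ∂f_1/∂z = ∂(x*(3*y - 2*z))/∂x - ∂(x^2 + 2*y*z + z)/∂z = y - 2*z - 1
  coefficient of dy ∧ dz: ∂f_3/∂y - ∂f_2/∂z = ∂(x*(3*y - 2*z))/∂y - ∂(-3*y^2 - z)/∂z = 3*x + 1
Assembling: d(omega) = (-2*z) dx ∧ dy + (y - 2*z - 1) dx ∧ dz + (3*x + 1) dy ∧ dz.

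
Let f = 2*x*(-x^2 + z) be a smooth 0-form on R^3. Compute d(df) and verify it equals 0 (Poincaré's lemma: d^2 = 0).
d(df) = 0

Step 1: df = sum_i (∂f/∂x_i) dx_i = (-6*x^2 + 2*z) dx + (0) dy + (2*x) dz.
Step 2: Apply d again. Using the 1-form formula, the coefficient of dx ∧ dy in d(df) is ∂^2 f/∂x ∂y - ∂^2 f/∂y ∂x = (0) - (0) = 0 (equality of mixed partials for smooth f).
Similarly for dx ∧ dz and dy ∧ dz — all coefficients vanish. So d(df) = 0.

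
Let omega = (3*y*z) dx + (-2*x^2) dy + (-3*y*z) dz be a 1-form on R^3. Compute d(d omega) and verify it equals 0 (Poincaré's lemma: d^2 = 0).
d(d omega) = 0

Step 1: d omega = sum_{i<j} (∂f_j/∂x_i - ∂f_i/∂x_j) dx_i ∧ dx_j:
  coeff of dx ∧ dy: -4*x - 3*z
  coeff of dx ∧ dz: -3*y
  coeff of dy ∧ dz: -3*z
Step 2: Apply d again to each 2-form coefficient. The only possible 3-form in R^3 is dx ∧ dy ∧ dz, with coefficient
  ∂(coeff of dy∧dz)/∂x - ∂(coeff of dx∧dz)/∂y + ∂(coeff of dx∧dy)/∂z
  = ∂/∂x (-3*z) - ∂/∂y (-3*y) + ∂/∂z (-4*x - 3*z).
Each of these terms simplifies to sums of mixed partials that cancel in pairs. The result is 0 (by equality of mixed partials for smooth functions — Schwarz / Clairaut).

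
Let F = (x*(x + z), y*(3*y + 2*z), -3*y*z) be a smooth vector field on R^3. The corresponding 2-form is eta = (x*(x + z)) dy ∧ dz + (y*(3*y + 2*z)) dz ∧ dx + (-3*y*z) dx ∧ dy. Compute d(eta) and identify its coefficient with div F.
d(eta) = (2*x + 3*y + 3*z) dx ∧ dy ∧ dz; div F = 2*x + 3*y + 3*z

For a 2-form in R^3 of the form above, applying d gives a 3-form with coefficient ∂P/∂x + ∂Q/∂y + ∂R/∂z:
  ∂P/∂x = 2*x + z
  ∂Q/∂y = 6*y + 2*z
  ∂R/∂z = -3*y
Sum = 2*x + 3*y + 3*z, which is exactly div F.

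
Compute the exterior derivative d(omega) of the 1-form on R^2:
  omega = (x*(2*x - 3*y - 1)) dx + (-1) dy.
d(omega) = (3*x) dx ∧ dy

For a 1-form omega = sum_i f_i dx_i, the exterior derivative is
  d(omega) = sum_{i < j} (∂f_j/∂x_i - ∂f_i/∂x_j) dx_i ∧ dx_j.
  coefficient of dx ∧ dy: ∂f_2/∂x - ∂f_1/∂y = ∂(-1)/∂x - ∂(x*(2*x - 3*y - 1))/∂y = 3*x
Assembling: d(omega) = (3*x) dx ∧ dy.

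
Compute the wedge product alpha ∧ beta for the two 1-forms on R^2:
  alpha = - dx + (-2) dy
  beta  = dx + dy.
alpha ∧ beta = (1) dx ∧ dy

Distribute the wedge, using dx_i ∧ dx_j = -dx_j ∧ dx_i and dx_i ∧ dx_i = 0. For each pair (i, j) with i < j, the coefficient of dx_i ∧ dx_j in alpha ∧ beta is (alpha_i * beta_j - alpha_j * beta_i). Collecting: alpha ∧ beta = (1) dx ∧ dy.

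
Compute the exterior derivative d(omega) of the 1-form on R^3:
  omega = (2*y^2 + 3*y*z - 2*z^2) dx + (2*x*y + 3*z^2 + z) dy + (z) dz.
d(omega) = (-2*y - 3*z) dx ∧ dy + (-3*y + 4*z) dx ∧ dz + (-6*z - 1) dy ∧ dz

For a 1-form omega = sum_i f_i dx_i, the exterior derivative is
  d(omega) = sum_{i < j} (∂f_j/∂x_i - ∂f_i/∂x_j) dx_i ∧ dx_j.
  coefficient of dx ∧ dy: ∂f_2/∂x - ∂f_1/∂y = ∂(2*x*y + 3*z^2 + z)/∂x - ∂(2*y^2 + 3*y*z - 2*z^2)/∂y = -2*y - 3*z
  coefficient of dx ∧ dz: ∂f_3/∂x - ∂f_1/∂z = ∂(z)/∂x - ∂(2*y^2 + 3*y*z - 2*z^2)/∂z = -3*y + 4*z
  coefficient of dy ∧ dz: ∂f_3/∂y - ∂f_2/∂z = ∂(z)/∂y - ∂(2*x*y + 3*z^2 + z)/∂z = -6*z - 1
Assembling: d(omega) = (-2*y - 3*z) dx ∧ dy + (-3*y + 4*z) dx ∧ dz + (-6*z - 1) dy ∧ dz.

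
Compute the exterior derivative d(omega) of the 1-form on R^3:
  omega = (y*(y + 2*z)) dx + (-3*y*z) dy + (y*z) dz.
d(omega) = (-2*y - 2*z) dx ∧ dy + (-2*y) dx ∧ dz + (3*y + z) dy ∧ dz

For a 1-form omega = sum_i f_i dx_i, the exterior derivative is
  d(omega) = sum_{i < j} (∂f_j/∂x_i - ∂f_i/∂x_j) dx_i ∧ dx_j.
  coefficient of dx ∧ dy: ∂f_2/∂x - ∂f_1/∂y = ∂(-3*y*z)/∂x - ∂(y*(y + 2*z))/∂y = -2*y - 2*z
  coefficient of dx ∧ dz: ∂f_3/∂x - ∂f_1/∂z = ∂(y*z)/∂x - ∂(y*(y + 2*z))/∂z = -2*y
  coefficient of dy ∧ dz: ∂f_3/∂y - ∂f_2/∂z = ∂(y*z)/∂y - ∂(-3*y*z)/∂z = 3*y + z
Assembling: d(omega) = (-2*y - 2*z) dx ∧ dy + (-2*y) dx ∧ dz + (3*y + z) dy ∧ dz.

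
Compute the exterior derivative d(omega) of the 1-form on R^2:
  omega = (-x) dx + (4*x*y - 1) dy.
d(omega) = (4*y) dx ∧ dy

For a 1-form omega = sum_i f_i dx_i, the exterior derivative is
  d(omega) = sum_{i < j} (∂f_j/∂x_i - ∂f_i/∂x_j) dx_i ∧ dx_j.
  coefficient of dx ∧ dy: ∂f_2/∂x - ∂f_1/∂y = ∂(4*x*y - 1)/∂x - ∂(-x)/∂y = 4*y
Assembling: d(omega) = (4*y) dx ∧ dy.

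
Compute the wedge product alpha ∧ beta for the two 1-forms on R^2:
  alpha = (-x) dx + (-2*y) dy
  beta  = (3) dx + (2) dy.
alpha ∧ beta = (-2*x + 6*y) dx ∧ dy

Distribute the wedge, using dx_i ∧ dx_j = -dx_j ∧ dx_i and dx_i ∧ dx_i = 0. For each pair (i, j) with i < j, the coefficient of dx_i ∧ dx_j in alpha ∧ beta is (alpha_i * beta_j - alpha_j * beta_i). Collecting: alpha ∧ beta = (-2*x + 6*y) dx ∧ dy.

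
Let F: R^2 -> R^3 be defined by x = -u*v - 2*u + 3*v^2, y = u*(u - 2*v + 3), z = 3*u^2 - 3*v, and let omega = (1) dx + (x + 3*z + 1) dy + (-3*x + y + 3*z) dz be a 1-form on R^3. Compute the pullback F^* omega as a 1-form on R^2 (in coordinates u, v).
F^* omega = (78*u^3 - 14*u^2*v + 77*u^2 - 46*u*v^2 - 71*u*v - 4*u - 6*v^3 + 27*v^2 - 30*v + 1) du + (-18*u^3 + 2*u^2*v - 26*u^2 - 6*u*v^2 + 15*u*v - 30*u + 27*v^2 + 33*v) dv

Using F^*(f dg) = (f ∘ F) d(g ∘ F), substitute each coordinate x_i by F_i(u, v) in f_i, and replace dx_i by d F_i = (∂F_i/∂u) du + (∂F_i/∂v) dv.
  For the x component: f_1(F) = 1; d F_1 = (-v - 2) du + (-u + 6*v) dv
  For the y component: f_2(F) = 9*u^2 - u*v - 2*u + 3*v^2 - 9*v + 1; d F_2 = (2*u - 2*v + 3) du + (-2*u) dv
  For the z component: f_3(F) = 10*u^2 + u*v + 9*u - 9*v^2 - 9*v; d F_3 = (6*u) du + (-3) dv
Combining and collecting du, dv coefficients:
  coeff of du: 78*u^3 - 14*u^2*v + 77*u^2 - 46*u*v^2 - 71*u*v - 4*u - 6*v^3 + 27*v^2 - 30*v + 1
  coeff of dv: -18*u^3 + 2*u^2*v - 26*u^2 - 6*u*v^2 + 15*u*v - 30*u + 27*v^2 + 33*v
F^* omega = (78*u^3 - 14*u^2*v + 77*u^2 - 46*u*v^2 - 71*u*v - 4*u - 6*v^3 + 27*v^2 - 30*v + 1) du + (-18*u^3 + 2*u^2*v - 26*u^2 - 6*u*v^2 + 15*u*v - 30*u + 27*v^2 + 33*v) dv.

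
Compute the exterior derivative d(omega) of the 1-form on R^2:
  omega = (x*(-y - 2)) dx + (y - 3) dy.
d(omega) = (x) dx ∧ dy

For a 1-form omega = sum_i f_i dx_i, the exterior derivative is
  d(omega) = sum_{i < j} (∂f_j/∂x_i - ∂f_i/∂x_j) dx_i ∧ dx_j.
  coefficient of dx ∧ dy: ∂f_2/∂x - ∂f_1/∂y = ∂(y - 3)/∂x - ∂(x*(-y - 2))/∂y = x
Assembling: d(omega) = (x) dx ∧ dy.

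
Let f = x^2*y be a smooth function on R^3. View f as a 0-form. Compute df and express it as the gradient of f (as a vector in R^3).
df = (2*x*y) dx + (x^2) dy + (0) dz; grad f = (2*x*y, x^2, 0)

For a 0-form f, d f = (∂f/∂x) dx + (∂f/∂y) dy + (∂f/∂z) dz. The components of the vector representation are exactly the entries of grad f in Cartesian coordinates:
  ∂f/∂x = 2*x*y
  ∂f/∂y = x^2
  ∂f/∂z = 0.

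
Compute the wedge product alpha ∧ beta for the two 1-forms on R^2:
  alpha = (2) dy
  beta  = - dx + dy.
alpha ∧ beta = (2) dx ∧ dy

Distribute the wedge, using dx_i ∧ dx_j = -dx_j ∧ dx_i and dx_i ∧ dx_i = 0. For each pair (i, j) with i < j, the coefficient of dx_i ∧ dx_j in alpha ∧ beta is (alpha_i * beta_j - alpha_j * beta_i). Collecting: alpha ∧ beta = (2) dx ∧ dy.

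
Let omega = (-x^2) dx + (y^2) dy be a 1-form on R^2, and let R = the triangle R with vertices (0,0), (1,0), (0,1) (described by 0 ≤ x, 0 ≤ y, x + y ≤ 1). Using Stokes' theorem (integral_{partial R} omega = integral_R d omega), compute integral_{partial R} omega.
integral_(partial R) omega = 0

Stokes: integral_partial_R omega = integral_R d omega with d omega = (∂Q/∂x - ∂P/∂y) dx ∧ dy.
  ∂Q/∂x = 0
  ∂P/∂y = 0
  integrand = ∂Q/∂x - ∂P/∂y = 0.
Integrating over R: integral_0^1 integral_0^{1-x} (0) dy dx = 0.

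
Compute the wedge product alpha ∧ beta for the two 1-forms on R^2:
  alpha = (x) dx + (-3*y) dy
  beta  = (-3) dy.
alpha ∧ beta = (-3*x) dx ∧ dy

Distribute the wedge, using dx_i ∧ dx_j = -dx_j ∧ dx_i and dx_i ∧ dx_i = 0. For each pair (i, j) with i < j, the coefficient of dx_i ∧ dx_j in alpha ∧ beta is (alpha_i * beta_j - alpha_j * beta_i). Collecting: alpha ∧ beta = (-3*x) dx ∧ dy.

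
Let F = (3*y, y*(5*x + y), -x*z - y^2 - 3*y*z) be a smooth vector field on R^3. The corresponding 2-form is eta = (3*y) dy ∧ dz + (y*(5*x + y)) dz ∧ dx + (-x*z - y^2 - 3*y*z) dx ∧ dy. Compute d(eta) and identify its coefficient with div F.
d(eta) = (4*x - y) dx ∧ dy ∧ dz; div F = 4*x - y

For a 2-form in R^3 of the form above, applying d gives a 3-form with coefficient ∂P/∂x + ∂Q/∂y + ∂R/∂z:
  ∂P/∂x = 0
  ∂Q/∂y = 5*x + 2*y
  ∂R/∂z = -x - 3*y
Sum = 4*x - y, which is exactly div F.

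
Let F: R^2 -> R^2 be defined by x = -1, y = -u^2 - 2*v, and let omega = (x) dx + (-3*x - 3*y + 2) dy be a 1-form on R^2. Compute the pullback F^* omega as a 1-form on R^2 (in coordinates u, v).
F^* omega = (2*u*(-3*u^2 - 6*v - 5)) du + (-6*u^2 - 12*v - 10) dv

Using F^*(f dg) = (f ∘ F) d(g ∘ F), substitute each coordinate x_i by F_i(u, v) in f_i, and replace dx_i by d F_i = (∂F_i/∂u) du + (∂F_i/∂v) dv.
  For the x component: f_1(F) = -1; d F_1 = (0) du + (0) dv
  For the y component: f_2(F) = 3*u^2 + 6*v + 5; d F_2 = (-2*u) du + (-2) dv
Combining and collecting du, dv coefficients:
  coeff of du: 2*u*(-3*u^2 - 6*v - 5)
  coeff of dv: -6*u^2 - 12*v - 10
F^* omega = (2*u*(-3*u^2 - 6*v - 5)) du + (-6*u^2 - 12*v - 10) dv.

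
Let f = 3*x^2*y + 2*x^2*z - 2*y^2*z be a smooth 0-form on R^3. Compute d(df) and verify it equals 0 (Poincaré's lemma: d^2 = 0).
d(df) = 0

Step 1: df = sum_i (∂f/∂x_i) dx_i = (2*x*(3*y + 2*z)) dx + (3*x^2 - 4*y*z) dy + (2*x^2 - 2*y^2) dz.
Step 2: Apply d again. Using the 1-form formula, the coefficient of dx ∧ dy in d(df) is ∂^2 f/∂x ∂y - ∂^2 f/∂y ∂x = (6*x) - (6*x) = 0 (equality of mixed partials for smooth f).
Similarly for dx ∧ dz and dy ∧ dz — all coefficients vanish. So d(df) = 0.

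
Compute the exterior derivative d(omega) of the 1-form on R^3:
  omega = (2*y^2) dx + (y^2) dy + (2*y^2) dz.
d(omega) = (-4*y) dx ∧ dy + (4*y) dy ∧ dz

For a 1-form omega = sum_i f_i dx_i, the exterior derivative is
  d(omega) = sum_{i < j} (∂f_j/∂x_i - ∂f_i/∂x_j) dx_i ∧ dx_j.
  coefficient of dx ∧ dy: ∂f_2/∂x - ∂f_1/∂y = ∂(y^2)/∂x - ∂(2*y^2)/∂y = -4*y
  coefficient of dy ∧ dz: ∂f_3/∂y - ∂f_2/∂z = ∂(2*y^2)/∂y - ∂(y^2)/∂z = 4*y
Assembling: d(omega) = (-4*y) dx ∧ dy + (4*y) dy ∧ dz.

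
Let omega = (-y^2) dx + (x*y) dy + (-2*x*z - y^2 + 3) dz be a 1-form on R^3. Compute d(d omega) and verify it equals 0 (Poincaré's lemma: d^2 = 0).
d(d omega) = 0

Step 1: d omega = sum_{i<j} (∂f_j/∂x_i - ∂f_i/∂x_j) dx_i ∧ dx_j:
  coeff of dx ∧ dy: 3*y
  coeff of dx ∧ dz: -2*z
  coeff of dy ∧ dz: -2*y
Step 2: Apply d again to each 2-form coefficient. The only possible 3-form in R^3 is dx ∧ dy ∧ dz, with coefficient
  ∂(coeff of dy∧dz)/∂x - ∂(coeff of dx∧dz)/∂y + ∂(coeff of dx∧dy)/∂z
  = ∂/∂x (-2*y) - ∂/∂y (-2*z) + ∂/∂z (3*y).
Each of these terms simplifies to sums of mixed partials that cancel in pairs. The result is 0 (by equality of mixed partials for smooth functions — Schwarz / Clairaut).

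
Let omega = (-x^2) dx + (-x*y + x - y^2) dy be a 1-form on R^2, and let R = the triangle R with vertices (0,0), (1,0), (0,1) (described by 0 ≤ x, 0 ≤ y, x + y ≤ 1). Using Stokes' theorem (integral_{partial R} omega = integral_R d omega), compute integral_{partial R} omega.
integral_(partial R) omega = 1/3

Stokes: integral_partial_R omega = integral_R d omega with d omega = (∂Q/∂x - ∂P/∂y) dx ∧ dy.
  ∂Q/∂x = 1 - y
  ∂P/∂y = 0
  integrand = ∂Q/∂x - ∂P/∂y = 1 - y.
Integrating over R: integral_0^1 integral_0^{1-x} (1 - y) dy dx = 1/3.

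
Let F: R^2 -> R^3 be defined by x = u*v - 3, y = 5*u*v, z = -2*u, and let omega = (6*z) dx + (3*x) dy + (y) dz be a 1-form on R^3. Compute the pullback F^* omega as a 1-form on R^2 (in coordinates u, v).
F^* omega = (v*(15*u*v - 22*u - 45)) du + (3*u*(5*u*v - 4*u - 15)) dv

Using F^*(f dg) = (f ∘ F) d(g ∘ F), substitute each coordinate x_i by F_i(u, v) in f_i, and replace dx_i by d F_i = (∂F_i/∂u) du + (∂F_i/∂v) dv.
  For the x component: f_1(F) = -12*u; d F_1 = (v) du + (u) dv
  For the y component: f_2(F) = 3*u*v - 9; d F_2 = (5*v) du + (5*u) dv
  For the z component: f_3(F) = 5*u*v; d F_3 = (-2) du + (0) dv
Combining and collecting du, dv coefficients:
  coeff of du: v*(15*u*v - 22*u - 45)
  coeff of dv: 3*u*(5*u*v - 4*u - 15)
F^* omega = (v*(15*u*v - 22*u - 45)) du + (3*u*(5*u*v - 4*u - 15)) dv.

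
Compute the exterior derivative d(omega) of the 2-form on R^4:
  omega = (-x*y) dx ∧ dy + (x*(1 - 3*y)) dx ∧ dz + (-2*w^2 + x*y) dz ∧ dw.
d(omega) = (3*x) dx ∧ dy ∧ dz + (y) dx ∧ dz ∧ dw + (x) dy ∧ dz ∧ dw

For a 2-form omega = sum_{i<j} g_{ij} dx_i ∧ dx_j, the exterior derivative is
  d(omega) = sum_{i<j} d(g_{ij}) ∧ dx_i ∧ dx_j = sum_{i<j, k} (∂g_{ij}/∂x_k) dx_k ∧ dx_i ∧ dx_j.
Expand each term, using dx_k ∧ dx_i ∧ dx_j = sgn(permutation) dx_{(a)} ∧ dx_{(b)} ∧ dx_{(c)} with (a < b < c) sorted:
  d(x*(1 - 3*y)) includes (∂/∂y)(x*(1 - 3*y)) dy = (-3*x) dy, which multiplied by dx ∧ dz gives (3*x) dx ∧ dy ∧ dz
  d(-2*w^2 + x*y) includes (∂/∂x)(-2*w^2 + x*y) dx = (y) dx, which multiplied by dz ∧ dw gives (y) dx ∧ dz ∧ dw
  d(-2*w^2 + x*y) includes (∂/∂y)(-2*w^2 + x*y) dy = (x) dy, which multiplied by dz ∧ dw gives (x) dy ∧ dz ∧ dw
Collecting like 3-forms: d(omega) = (3*x) dx ∧ dy ∧ dz + (y) dx ∧ dz ∧ dw + (x) dy ∧ dz ∧ dw.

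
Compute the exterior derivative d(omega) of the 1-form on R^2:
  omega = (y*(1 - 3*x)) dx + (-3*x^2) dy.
d(omega) = (-3*x - 1) dx ∧ dy

For a 1-form omega = sum_i f_i dx_i, the exterior derivative is
  d(omega) = sum_{i < j} (∂f_j/∂x_i - ∂f_i/∂x_j) dx_i ∧ dx_j.
  coefficient of dx ∧ dy: ∂f_2/∂x - ∂f_1/∂y = ∂(-3*x^2)/∂x - ∂(y*(1 - 3*x))/∂y = -3*x - 1
Assembling: d(omega) = (-3*x - 1) dx ∧ dy.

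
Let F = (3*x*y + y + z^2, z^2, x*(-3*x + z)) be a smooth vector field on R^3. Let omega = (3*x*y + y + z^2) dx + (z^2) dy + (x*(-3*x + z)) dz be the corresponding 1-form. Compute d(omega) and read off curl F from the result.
d(omega) = (-2*z) dy ∧ dz + (6*x + z) dz ∧ dx + (-3*x - 1) dx ∧ dy; curl F = (-2*z, 6*x + z, -3*x - 1)

d omega = sum_{i<j} (∂f_j/∂x_i - ∂f_i/∂x_j) dx_i ∧ dx_j. Under the identification (dy ∧ dz, dz ∧ dx, dx ∧ dy) ↔ (e_x, e_y, e_z), the coefficients are exactly the components of curl F. Compute:
  ∂R/∂y - ∂Q/∂z = (0) - (2*z) = -2*z
  ∂P/∂z - ∂R/∂x = (2*z) - (-6*x + z) = 6*x + z
  ∂Q/∂x - ∂P/∂y = (0) - (3*x + 1) = -3*x - 1.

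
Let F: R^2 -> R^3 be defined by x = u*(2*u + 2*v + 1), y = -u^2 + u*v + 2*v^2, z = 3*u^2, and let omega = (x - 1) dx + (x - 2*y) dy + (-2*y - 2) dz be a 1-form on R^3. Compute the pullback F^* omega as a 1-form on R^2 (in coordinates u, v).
F^* omega = (12*u^3 + 4*u^2*v + 4*u^2 - 12*u*v^2 + 5*u*v - 15*u - 4*v^3 - 2*v - 1) du + (8*u^3 + 20*u^2*v + 3*u^2 - 4*u*v^2 + 4*u*v - 2*u - 16*v^3) dv

Using F^*(f dg) = (f ∘ F) d(g ∘ F), substitute each coordinate x_i by F_i(u, v) in f_i, and replace dx_i by d F_i = (∂F_i/∂u) du + (∂F_i/∂v) dv.
  For the x component: f_1(F) = 2*u^2 + 2*u*v + u - 1; d F_1 = (4*u + 2*v + 1) du + (2*u) dv
  For the y component: f_2(F) = 4*u^2 + u - 4*v^2; d F_2 = (-2*u + v) du + (u + 4*v) dv
  For the z component: f_3(F) = 2*u^2 - 2*u*v - 4*v^2 - 2; d F_3 = (6*u) du + (0) dv
Combining and collecting du, dv coefficients:
  coeff of du: 12*u^3 + 4*u^2*v + 4*u^2 - 12*u*v^2 + 5*u*v - 15*u - 4*v^3 - 2*v - 1
  coeff of dv: 8*u^3 + 20*u^2*v + 3*u^2 - 4*u*v^2 + 4*u*v - 2*u - 16*v^3
F^* omega = (12*u^3 + 4*u^2*v + 4*u^2 - 12*u*v^2 + 5*u*v - 15*u - 4*v^3 - 2*v - 1) du + (8*u^3 + 20*u^2*v + 3*u^2 - 4*u*v^2 + 4*u*v - 2*u - 16*v^3) dv.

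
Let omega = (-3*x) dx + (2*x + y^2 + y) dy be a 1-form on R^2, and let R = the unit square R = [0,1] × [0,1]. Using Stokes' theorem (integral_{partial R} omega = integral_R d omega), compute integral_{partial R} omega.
integral_(partial R) omega = 2

Stokes: integral_partial_R omega = integral_R d omega with d omega = (∂Q/∂x - ∂P/∂y) dx ∧ dy.
  ∂Q/∂x = 2
  ∂P/∂y = 0
  integrand = ∂Q/∂x - ∂P/∂y = 2.
Integrating over R: integral_0^1 integral_0^1 (2) dx dy = 2.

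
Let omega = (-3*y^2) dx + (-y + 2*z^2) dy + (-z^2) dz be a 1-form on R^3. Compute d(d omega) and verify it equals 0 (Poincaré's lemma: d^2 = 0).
d(d omega) = 0

Step 1: d omega = sum_{i<j} (∂f_j/∂x_i - ∂f_i/∂x_j) dx_i ∧ dx_j:
  coeff of dx ∧ dy: 6*y
  coeff of dx ∧ dz: 0
  coeff of dy ∧ dz: -4*z
Step 2: Apply d again to each 2-form coefficient. The only possible 3-form in R^3 is dx ∧ dy ∧ dz, with coefficient
  ∂(coeff of dy∧dz)/∂x - ∂(coeff of dx∧dz)/∂y + ∂(coeff of dx∧dy)/∂z
  = ∂/∂x (-4*z) - ∂/∂y (0) + ∂/∂z (6*y).
Each of these terms simplifies to sums of mixed partials that cancel in pairs. The result is 0 (by equality of mixed partials for smooth functions — Schwarz / Clairaut).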